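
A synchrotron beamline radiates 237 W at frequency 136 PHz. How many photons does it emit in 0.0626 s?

1.65e17 photons

Total energy: E_total = P·t = 237 × 0.0626 = 14.84 J.
Per-photon energy: E = 9.011e-17 J.
N = E_total / E_photon = 1.65e17.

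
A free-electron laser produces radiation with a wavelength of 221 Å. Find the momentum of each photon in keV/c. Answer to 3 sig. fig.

In SI units: λ = 221 Å = 2.21e-8 m.
Since p = h/λ for a photon, p = 2.998e-26 kg·m/s.
Converting to keV/c: p = 0.05610 keV/c ≈ 0.0561 keV/c.

0.0561 keV/c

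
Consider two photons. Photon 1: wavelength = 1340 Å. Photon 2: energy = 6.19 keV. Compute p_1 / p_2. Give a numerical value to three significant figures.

1.49 × 10^-3

p_1 = 4.945 × 10^-27 kg·m/s (from wavelength = 1340 Å, via p = h/λ).
p_2 = 3.308 × 10^-24 kg·m/s (from energy = 6.19 keV, via p = E/c).
Ratio = 4.945 × 10^-27 / 3.308 × 10^-24 = 1.49 × 10^-3.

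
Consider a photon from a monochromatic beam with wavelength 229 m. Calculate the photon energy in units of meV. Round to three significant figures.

5.41e-6 meV

(h = 6.62607015e-34 J·s, c = 2.99792458e8 m/s, 1 eV = 1.602176634e-19 J.)
The photon relation is E = hc/λ, giving E = 8.674e-28 J.
Converting to meV: E = 5.414e-6 meV ≈ 5.41e-6 meV.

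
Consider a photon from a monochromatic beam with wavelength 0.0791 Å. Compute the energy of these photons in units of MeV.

Convert to SI: λ = 0.0791 Å = 7.91e-12 m.
Since E = hc/λ for a photon, E = 2.511e-14 J.
Converting to MeV: E = 0.1567 MeV ≈ 0.157 MeV.

0.157 MeV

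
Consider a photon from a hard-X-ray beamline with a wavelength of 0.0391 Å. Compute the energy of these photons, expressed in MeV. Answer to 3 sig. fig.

First convert: λ = 0.0391 Å = 3.91 × 10^-12 m.
The photon relation is E = hc/λ, giving E = 5.080 × 10^-14 J.
Converting to MeV: E = 0.3171 MeV ≈ 0.317 MeV.

0.317 MeV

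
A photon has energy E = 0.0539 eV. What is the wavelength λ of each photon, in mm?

Convert to SI: E = 0.0539 eV = 8.6357 × 10^-21 J.
The photon relation is λ = hc/E, giving λ = 2.300 × 10^-5 m.
Converting to mm: λ = 0.02300 mm ≈ 0.0230 mm.

0.0230 mm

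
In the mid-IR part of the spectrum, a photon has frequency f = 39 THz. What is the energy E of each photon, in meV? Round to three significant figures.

161 meV

In SI units: f = 39 THz = 3.9 × 10^13 Hz.
Since E = hf for a photon, E = 2.584 × 10^-20 J.
Converting to meV: E = 161.3 meV ≈ 161 meV.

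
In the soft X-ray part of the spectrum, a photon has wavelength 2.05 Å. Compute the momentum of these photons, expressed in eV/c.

(h = 6.62607015e-34 J·s, c = 2.99792458e8 m/s, 1 eV = 1.602176634e-19 J.)
In SI units: λ = 2.05 Å = 2.05e-10 m.
Since p = h/λ for a photon, p = 3.232e-24 kg·m/s.
Converting to eV/c: p = 6048 eV/c ≈ 6050 eV/c.

6050 eV/c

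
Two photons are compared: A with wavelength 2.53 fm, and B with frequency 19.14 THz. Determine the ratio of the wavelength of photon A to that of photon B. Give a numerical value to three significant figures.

1.62·10^-10

λ_A = 2.530·10^-15 m (from wavelength = 2.53 fm, via λ given directly).
λ_B = 1.566·10^-5 m (from frequency = 19.14 THz, via λ = c/f).
Ratio = 2.530·10^-15 / 1.566·10^-5 = 1.62·10^-10.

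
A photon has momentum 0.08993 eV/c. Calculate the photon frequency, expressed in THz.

21.7 THz

(h = 6.62607015·10^-34 J·s, c = 2.99792458·10^8 m/s, 1 eV = 1.602176634·10^-19 J.)
Convert to SI: p = 0.08993 eV/c = 4.8061·10^-29 kg·m/s.
Apply f = pc/h: f = 2.174·10^13 Hz.
Converting to THz: f = 21.74 THz ≈ 21.7 THz.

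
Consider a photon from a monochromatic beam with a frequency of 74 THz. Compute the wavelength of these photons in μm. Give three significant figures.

First convert: f = 74 THz = 7.4e13 Hz.
Apply λ = c/f: λ = 4.051e-6 m.
Converting to μm: λ = 4.051 μm ≈ 4.05 μm.

4.05 μm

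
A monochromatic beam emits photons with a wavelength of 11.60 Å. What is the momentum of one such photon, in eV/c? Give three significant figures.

1070 eV/c

Convert to SI: λ = 11.60 Å = 1.160 × 10^-9 m.
Apply p = h/λ: p = 5.712 × 10^-25 kg·m/s.
Converting to eV/c: p = 1069 eV/c ≈ 1070 eV/c.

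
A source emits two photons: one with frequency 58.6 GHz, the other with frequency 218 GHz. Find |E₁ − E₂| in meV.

0.659 meV

Using E = hf: E₁ = 3.883 × 10^-23 J, E₂ = 1.444 × 10^-22 J.
|ΔE| = |3.883 × 10^-23 − 1.444 × 10^-22| = 1.06 × 10^-22 J = 0.659 meV.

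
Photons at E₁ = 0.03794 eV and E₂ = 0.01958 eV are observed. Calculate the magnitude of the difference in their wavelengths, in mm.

Using λ = hc/E: λ₁ = 3.2679e-5 m, λ₂ = 6.3322e-5 m.
|Δλ| = |3.2679e-5 − 6.3322e-5| = 3.06e-5 m = 0.0306 mm.

0.0306 mm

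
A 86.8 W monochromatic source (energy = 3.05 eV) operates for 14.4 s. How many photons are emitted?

2.56e21 photons

Total energy: E_total = P·t = 86.8 × 14.4 = 1250 J.
Per-photon energy: E = 4.887e-19 J.
N = E_total / E_photon = 2.56e21.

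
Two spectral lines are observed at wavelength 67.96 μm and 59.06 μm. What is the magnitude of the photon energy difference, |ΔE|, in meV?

Using E = hc/λ: E₁ = 2.9230 × 10^-21 J, E₂ = 3.3634 × 10^-21 J.
|ΔE| = |2.9230 × 10^-21 − 3.3634 × 10^-21| = 4.40 × 10^-22 J = 2.75 meV.

2.75 meV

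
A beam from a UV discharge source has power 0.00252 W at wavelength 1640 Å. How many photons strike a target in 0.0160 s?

3.33 × 10^13 photons

Total energy: E_total = P·t = 0.00252 × 0.0160 = 4.032 × 10^-5 J.
Per-photon energy: E = 1.211 × 10^-18 J.
N = E_total / E_photon = 3.33 × 10^13.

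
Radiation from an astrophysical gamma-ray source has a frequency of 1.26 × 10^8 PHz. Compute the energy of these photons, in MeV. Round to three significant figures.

In SI units: f = 1.26 × 10^8 PHz = 1.26 × 10^23 Hz.
For a photon E = hf, so E = 8.349 × 10^-11 J.
Converting to MeV: E = 521.1 MeV ≈ 521 MeV.

521 MeV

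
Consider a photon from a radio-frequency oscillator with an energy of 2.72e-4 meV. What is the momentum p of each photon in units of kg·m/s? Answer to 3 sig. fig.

1.45e-34 kg·m/s

In SI units: E = 2.72e-4 meV = 4.3579e-26 J.
Since p = E/c for a photon, p = 1.454e-34 kg·m/s.
So p ≈ 1.45e-34 kg·m/s.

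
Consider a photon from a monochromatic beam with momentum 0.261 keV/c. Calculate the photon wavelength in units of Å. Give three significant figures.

(h = 6.62607015 × 10^-34 J·s, c = 2.99792458 × 10^8 m/s, 1 eV = 1.602176634 × 10^-19 J.)
In SI units: p = 0.261 keV/c = 1.3949 × 10^-25 kg·m/s.
The photon relation is λ = h/p, giving λ = 4.750 × 10^-9 m.
Converting to Å: λ = 47.50 Å ≈ 47.5 Å.

47.5 Å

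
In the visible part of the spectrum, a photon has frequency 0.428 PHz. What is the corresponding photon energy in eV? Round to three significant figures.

1.77 eV

(h = 6.62607015 × 10^-34 J·s, 1 eV = 1.602176634 × 10^-19 J.)
In SI units: f = 0.428 PHz = 4.28 × 10^14 Hz.
For a photon E = hf, so E = 2.836 × 10^-19 J.
Converting to eV: E = 1.770 eV ≈ 1.77 eV.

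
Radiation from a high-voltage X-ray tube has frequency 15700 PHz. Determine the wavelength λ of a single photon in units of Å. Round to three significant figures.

Take c = 2.99792458 × 10^8 m/s.
In SI units: f = 15700 PHz = 1.57 × 10^19 Hz.
For a photon λ = c/f, so λ = 1.910 × 10^-11 m.
Converting to Å: λ = 0.1910 Å ≈ 0.191 Å.

0.191 Å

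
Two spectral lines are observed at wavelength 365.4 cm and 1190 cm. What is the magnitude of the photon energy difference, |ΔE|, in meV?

2.35e-4 meV

Using E = hc/λ: E₁ = 5.4364e-26 J, E₂ = 1.6693e-26 J.
|ΔE| = |5.4364e-26 − 1.6693e-26| = 3.77e-26 J = 2.35e-4 meV.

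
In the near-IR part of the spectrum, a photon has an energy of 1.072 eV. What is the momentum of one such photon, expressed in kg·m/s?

5.73·10^-28 kg·m/s

Take c = 2.99792458·10^8 m/s, 1 eV = 1.602176634·10^-19 J.
In SI units: E = 1.072 eV = 1.7175·10^-19 J.
The photon relation is p = E/c, giving p = 5.729·10^-28 kg·m/s.
So p ≈ 5.73·10^-28 kg·m/s.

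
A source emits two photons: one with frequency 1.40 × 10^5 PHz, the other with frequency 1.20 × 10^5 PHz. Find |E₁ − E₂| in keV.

82.7 keV

Using E = hf: E₁ = 9.276 × 10^-14 J, E₂ = 7.951 × 10^-14 J.
|ΔE| = |9.276 × 10^-14 − 7.951 × 10^-14| = 1.33 × 10^-14 J = 82.7 keV.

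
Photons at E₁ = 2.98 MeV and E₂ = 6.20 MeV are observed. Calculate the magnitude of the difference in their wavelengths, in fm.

Using λ = hc/E: λ₁ = 4.161 × 10^-13 m, λ₂ = 2.000 × 10^-13 m.
|Δλ| = |4.161 × 10^-13 − 2.000 × 10^-13| = 2.16 × 10^-13 m = 216 fm.

216 fm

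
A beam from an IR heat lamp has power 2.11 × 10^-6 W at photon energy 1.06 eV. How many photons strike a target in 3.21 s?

Total energy: E_total = P·t = 2.11 × 10^-6 × 3.21 = 6.773 × 10^-6 J.
Per-photon energy: E = 1.698 × 10^-19 J.
N = E_total / E_photon = 3.99 × 10^13.

3.99 × 10^13 photons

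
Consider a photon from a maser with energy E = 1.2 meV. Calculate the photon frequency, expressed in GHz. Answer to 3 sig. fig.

(h = 6.62607015e-34 J·s, 1 eV = 1.602176634e-19 J.)
First convert: E = 1.2 meV = 1.9226e-22 J.
Apply f = E/h: f = 2.902e11 Hz.
Converting to GHz: f = 290.2 GHz ≈ 290 GHz.

290 GHz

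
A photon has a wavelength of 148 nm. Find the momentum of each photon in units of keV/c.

Use h = 6.62607015 × 10^-34 J·s, c = 2.99792458 × 10^8 m/s, 1 eV = 1.602176634 × 10^-19 J.
First convert: λ = 148 nm = 1.48 × 10^-7 m.
The photon relation is p = h/λ, giving p = 4.477 × 10^-27 kg·m/s.
Converting to keV/c: p = 0.008377 keV/c ≈ 8.38 × 10^-3 keV/c.

8.38 × 10^-3 keV/c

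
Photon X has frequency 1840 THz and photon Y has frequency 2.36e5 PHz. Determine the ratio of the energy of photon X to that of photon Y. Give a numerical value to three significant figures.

E_X = 1.219e-18 J (from frequency = 1840 THz, via E = hf).
E_Y = 1.564e-13 J (from frequency = 2.36e5 PHz, via E = hf).
Ratio = 1.219e-18 / 1.564e-13 = 7.80e-6.

7.80e-6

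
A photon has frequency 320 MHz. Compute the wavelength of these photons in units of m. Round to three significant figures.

(c = 2.99792458e8 m/s.)
Convert to SI: f = 320 MHz = 3.2e8 Hz.
Apply λ = c/f: λ = 0.9369 m.
So λ ≈ 0.937 m.

0.937 m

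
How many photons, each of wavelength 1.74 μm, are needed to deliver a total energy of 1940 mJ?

1.70·10^19 photons

Per-photon energy: E = 1.142·10^-19 J (from wavelength = 1.74 μm).
N = E_total / E_photon = 1.94 J / 1.142·10^-19 J = 1.70·10^19.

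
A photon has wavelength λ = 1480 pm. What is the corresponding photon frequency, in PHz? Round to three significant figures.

Use c = 2.99792458·10^8 m/s.
Convert to SI: λ = 1480 pm = 1.48·10^-9 m.
Since f = c/λ for a photon, f = 2.026·10^17 Hz.
Converting to PHz: f = 202.6 PHz ≈ 203 PHz.

203 PHz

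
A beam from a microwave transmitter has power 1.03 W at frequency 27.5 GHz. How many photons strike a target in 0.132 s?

Total energy: E_total = P·t = 1.03 × 0.132 = 0.1360 J.
Per-photon energy: E = 1.822 × 10^-23 J.
N = E_total / E_photon = 7.46 × 10^21.

7.46 × 10^21 photons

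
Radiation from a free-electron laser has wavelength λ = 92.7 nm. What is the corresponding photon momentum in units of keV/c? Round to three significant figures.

Take h = 6.62607015e-34 J·s, c = 2.99792458e8 m/s, 1 eV = 1.602176634e-19 J.
First convert: λ = 92.7 nm = 9.27e-8 m.
The photon relation is p = h/λ, giving p = 7.148e-27 kg·m/s.
Converting to keV/c: p = 0.01337 keV/c ≈ 0.0134 keV/c.

0.0134 keV/c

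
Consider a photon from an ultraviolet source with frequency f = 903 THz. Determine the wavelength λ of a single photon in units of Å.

In SI units: f = 903 THz = 9.03 × 10^14 Hz.
Since λ = c/f for a photon, λ = 3.320 × 10^-7 m.
Converting to Å: λ = 3320 Å ≈ 3320 Å.

3320 Å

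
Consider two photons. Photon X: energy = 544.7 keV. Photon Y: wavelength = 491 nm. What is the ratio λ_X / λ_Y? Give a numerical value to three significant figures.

λ_X = 2.276 × 10^-12 m (from energy = 544.7 keV, via λ = hc/E).
λ_Y = 4.910 × 10^-7 m (from wavelength = 491 nm, via λ given directly).
Ratio = 2.276 × 10^-12 / 4.910 × 10^-7 = 4.64 × 10^-6.

4.64 × 10^-6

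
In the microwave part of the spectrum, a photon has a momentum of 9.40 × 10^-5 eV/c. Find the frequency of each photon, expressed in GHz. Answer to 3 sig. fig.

22.7 GHz

Convert to SI: p = 9.40 × 10^-5 eV/c = 5.0236 × 10^-32 kg·m/s.
For a photon f = pc/h, so f = 2.273 × 10^10 Hz.
Converting to GHz: f = 22.73 GHz ≈ 22.7 GHz.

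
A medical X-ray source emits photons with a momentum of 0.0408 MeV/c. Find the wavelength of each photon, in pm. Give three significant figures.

Use h = 6.62607015e-34 J·s, c = 2.99792458e8 m/s, 1 eV = 1.602176634e-19 J.
Convert to SI: p = 0.0408 MeV/c = 2.1805e-23 kg·m/s.
Since λ = h/p for a photon, λ = 3.039e-11 m.
Converting to pm: λ = 30.39 pm ≈ 30.4 pm.

30.4 pm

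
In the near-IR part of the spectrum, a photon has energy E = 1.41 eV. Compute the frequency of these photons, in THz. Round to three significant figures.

In SI units: E = 1.41 eV = 2.2591 × 10^-19 J.
For a photon f = E/h, so f = 3.409 × 10^14 Hz.
Converting to THz: f = 340.9 THz ≈ 341 THz.

341 THz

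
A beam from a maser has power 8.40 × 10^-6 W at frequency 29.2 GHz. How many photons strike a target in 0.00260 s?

1.13 × 10^15 photons

Total energy: E_total = P·t = 8.40 × 10^-6 × 0.00260 = 2.184 × 10^-8 J.
Per-photon energy: E = 1.935 × 10^-23 J.
N = E_total / E_photon = 1.13 × 10^15.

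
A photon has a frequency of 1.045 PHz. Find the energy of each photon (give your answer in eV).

In SI units: f = 1.045 PHz = 1.045 × 10^15 Hz.
The photon relation is E = hf, giving E = 6.924 × 10^-19 J.
Converting to eV: E = 4.322 eV ≈ 4.32 eV.

4.32 eV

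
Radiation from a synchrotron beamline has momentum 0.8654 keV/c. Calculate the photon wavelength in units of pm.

In SI units: p = 0.8654 keV/c = 4.6249·10^-25 kg·m/s.
Apply λ = h/p: λ = 1.433·10^-9 m.
Converting to pm: λ = 1433 pm ≈ 1430 pm.

1430 pm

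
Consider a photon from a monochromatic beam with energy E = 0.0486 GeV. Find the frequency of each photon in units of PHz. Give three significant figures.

Use h = 6.62607015e-34 J·s, 1 eV = 1.602176634e-19 J.
First convert: E = 0.0486 GeV = 7.7866e-12 J.
For a photon f = E/h, so f = 1.175e22 Hz.
Converting to PHz: f = 1.175e7 PHz ≈ 1.18e7 PHz.

1.18e7 PHz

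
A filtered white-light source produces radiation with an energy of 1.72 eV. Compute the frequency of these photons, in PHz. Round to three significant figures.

0.416 PHz

(h = 6.62607015e-34 J·s, 1 eV = 1.602176634e-19 J.)
In SI units: E = 1.72 eV = 2.7557e-19 J.
Since f = E/h for a photon, f = 4.159e14 Hz.
Converting to PHz: f = 0.4159 PHz ≈ 0.416 PHz.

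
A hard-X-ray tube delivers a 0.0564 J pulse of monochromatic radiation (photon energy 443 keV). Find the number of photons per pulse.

7.95e11 photons

Per-photon energy: E = 7.098e-14 J (from energy = 443 keV).
N = E_total / E_photon = 0.0564 J / 7.098e-14 J = 7.95e11.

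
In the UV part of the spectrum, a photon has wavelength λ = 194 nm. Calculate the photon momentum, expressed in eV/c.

6.39 eV/c

Take h = 6.62607015e-34 J·s, c = 2.99792458e8 m/s, 1 eV = 1.602176634e-19 J.
First convert: λ = 194 nm = 1.94e-7 m.
Apply p = h/λ: p = 3.416e-27 kg·m/s.
Converting to eV/c: p = 6.391 eV/c ≈ 6.39 eV/c.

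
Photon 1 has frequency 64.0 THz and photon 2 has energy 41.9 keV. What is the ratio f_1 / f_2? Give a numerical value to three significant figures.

6.32 × 10^-6

f_1 = 6.400 × 10^13 Hz (from frequency = 64.0 THz, via f given directly).
f_2 = 1.013 × 10^19 Hz (from energy = 41.9 keV, via f = E/h).
Ratio = 6.400 × 10^13 / 1.013 × 10^19 = 6.32 × 10^-6.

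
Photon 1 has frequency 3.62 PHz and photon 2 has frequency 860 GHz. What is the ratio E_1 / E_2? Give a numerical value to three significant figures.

E_1 = 2.399 × 10^-18 J (from frequency = 3.62 PHz, via E = hf).
E_2 = 5.698 × 10^-22 J (from frequency = 860 GHz, via E = hf).
Ratio = 2.399 × 10^-18 / 5.698 × 10^-22 = 4210.

4210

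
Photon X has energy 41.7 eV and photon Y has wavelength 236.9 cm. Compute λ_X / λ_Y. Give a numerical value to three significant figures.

1.26e-8

λ_X = 2.973e-8 m (from energy = 41.7 eV, via λ = hc/E).
λ_Y = 2.369 m (from wavelength = 236.9 cm, via λ given directly).
Ratio = 2.973e-8 / 2.369 = 1.26e-8.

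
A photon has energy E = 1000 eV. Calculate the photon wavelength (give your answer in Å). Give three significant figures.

12.4 Å

(h = 6.62607015·10^-34 J·s, c = 2.99792458·10^8 m/s, 1 eV = 1.602176634·10^-19 J.)
First convert: E = 1000 eV = 1.6022·10^-16 J.
Since λ = hc/E for a photon, λ = 1.240·10^-9 m.
Converting to Å: λ = 12.40 Å ≈ 12.4 Å.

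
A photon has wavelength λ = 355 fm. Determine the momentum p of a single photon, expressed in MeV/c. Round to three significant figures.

3.49 MeV/c

Take h = 6.62607015e-34 J·s, c = 2.99792458e8 m/s, 1 eV = 1.602176634e-19 J.
In SI units: λ = 355 fm = 3.55e-13 m.
Apply p = h/λ: p = 1.866e-21 kg·m/s.
Converting to MeV/c: p = 3.493 MeV/c ≈ 3.49 MeV/c.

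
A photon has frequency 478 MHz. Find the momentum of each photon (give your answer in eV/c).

Take h = 6.62607015·10^-34 J·s, c = 2.99792458·10^8 m/s, 1 eV = 1.602176634·10^-19 J.
First convert: f = 478 MHz = 4.78·10^8 Hz.
The photon relation is p = hf/c, giving p = 1.056·10^-33 kg·m/s.
Converting to eV/c: p = 1.977·10^-6 eV/c ≈ 1.98·10^-6 eV/c.

1.98·10^-6 eV/c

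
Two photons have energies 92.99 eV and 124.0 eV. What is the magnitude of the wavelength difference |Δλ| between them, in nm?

3.33 nm

Using λ = hc/E: λ₁ = 1.3333e-8 m, λ₂ = 9.9987e-9 m.
|Δλ| = |1.3333e-8 − 9.9987e-9| = 3.33e-9 m = 3.33 nm.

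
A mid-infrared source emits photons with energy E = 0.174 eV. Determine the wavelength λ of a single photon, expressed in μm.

In SI units: E = 0.174 eV = 2.7878e-20 J.
Since λ = hc/E for a photon, λ = 7.126e-6 m.
Converting to μm: λ = 7.126 μm ≈ 7.13 μm.

7.13 μm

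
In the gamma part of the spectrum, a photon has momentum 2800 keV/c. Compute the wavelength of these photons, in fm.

443 fm

First convert: p = 2800 keV/c = 1.4964·10^-21 kg·m/s.
Since λ = h/p for a photon, λ = 4.428·10^-13 m.
Converting to fm: λ = 442.8 fm ≈ 443 fm.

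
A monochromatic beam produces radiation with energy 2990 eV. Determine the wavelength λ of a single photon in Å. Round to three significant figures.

4.15 Å

Use h = 6.62607015e-34 J·s, c = 2.99792458e8 m/s, 1 eV = 1.602176634e-19 J.
First convert: E = 2990 eV = 4.7905e-16 J.
Since λ = hc/E for a photon, λ = 4.147e-10 m.
Converting to Å: λ = 4.147 Å ≈ 4.15 Å.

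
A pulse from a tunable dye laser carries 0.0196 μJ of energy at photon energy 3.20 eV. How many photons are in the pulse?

3.82·10^10 photons

Per-photon energy: E = 5.127·10^-19 J (from energy = 3.20 eV).
N = E_total / E_photon = 1.96·10^-8 J / 5.127·10^-19 J = 3.82·10^10.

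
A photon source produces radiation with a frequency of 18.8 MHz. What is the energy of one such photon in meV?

Convert to SI: f = 18.8 MHz = 1.88 × 10^7 Hz.
For a photon E = hf, so E = 1.246 × 10^-26 J.
Converting to meV: E = 7.775 × 10^-5 meV ≈ 7.78 × 10^-5 meV.

7.78 × 10^-5 meV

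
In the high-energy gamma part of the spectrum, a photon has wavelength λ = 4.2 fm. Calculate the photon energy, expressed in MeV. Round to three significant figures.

295 MeV

Convert to SI: λ = 4.2 fm = 4.2e-15 m.
Apply E = hc/λ: E = 4.730e-11 J.
Converting to MeV: E = 295.2 MeV ≈ 295 MeV.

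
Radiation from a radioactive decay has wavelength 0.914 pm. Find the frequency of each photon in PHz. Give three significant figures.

(c = 2.99792458·10^8 m/s.)
In SI units: λ = 0.914 pm = 9.14·10^-13 m.
The photon relation is f = c/λ, giving f = 3.280·10^20 Hz.
Converting to PHz: f = 328000 PHz ≈ 3.28·10^5 PHz.

3.28·10^5 PHz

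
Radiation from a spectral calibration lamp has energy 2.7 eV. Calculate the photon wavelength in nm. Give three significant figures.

First convert: E = 2.7 eV = 4.3259e-19 J.
The photon relation is λ = hc/E, giving λ = 4.592e-7 m.
Converting to nm: λ = 459.2 nm ≈ 459 nm.

459 nm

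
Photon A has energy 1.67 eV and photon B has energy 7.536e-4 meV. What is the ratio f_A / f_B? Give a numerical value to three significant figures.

2.22e6

f_A = 4.038e14 Hz (from energy = 1.67 eV, via f = E/h).
f_B = 1.822e8 Hz (from energy = 7.536e-4 meV, via f = E/h).
Ratio = 4.038e14 / 1.822e8 = 2.22e6.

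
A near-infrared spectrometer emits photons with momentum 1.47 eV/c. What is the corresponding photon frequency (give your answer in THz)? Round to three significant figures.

Use h = 6.62607015 × 10^-34 J·s, c = 2.99792458 × 10^8 m/s, 1 eV = 1.602176634 × 10^-19 J.
Convert to SI: p = 1.47 eV/c = 7.8561 × 10^-28 kg·m/s.
Apply f = pc/h: f = 3.554 × 10^14 Hz.
Converting to THz: f = 355.4 THz ≈ 355 THz.

355 THz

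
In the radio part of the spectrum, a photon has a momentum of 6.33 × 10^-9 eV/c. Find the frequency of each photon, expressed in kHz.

First convert: p = 6.33 × 10^-9 eV/c = 3.3829 × 10^-36 kg·m/s.
Since f = pc/h for a photon, f = 1.531 × 10^6 Hz.
Converting to kHz: f = 1531 kHz ≈ 1530 kHz.

1530 kHz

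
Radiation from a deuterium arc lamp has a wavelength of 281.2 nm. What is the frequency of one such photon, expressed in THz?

Use c = 2.99792458 × 10^8 m/s.
In SI units: λ = 281.2 nm = 2.812 × 10^-7 m.
For a photon f = c/λ, so f = 1.066 × 10^15 Hz.
Converting to THz: f = 1066 THz ≈ 1070 THz.

1070 THz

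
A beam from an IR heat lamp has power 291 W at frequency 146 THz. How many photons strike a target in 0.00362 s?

Total energy: E_total = P·t = 291 × 0.00362 = 1.053 J.
Per-photon energy: E = 9.674 × 10^-20 J.
N = E_total / E_photon = 1.09 × 10^19.

1.09 × 10^19 photons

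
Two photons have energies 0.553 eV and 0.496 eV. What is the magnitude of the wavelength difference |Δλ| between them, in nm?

Using λ = hc/E: λ₁ = 2.242 × 10^-6 m, λ₂ = 2.500 × 10^-6 m.
|Δλ| = |2.242 × 10^-6 − 2.500 × 10^-6| = 2.58 × 10^-7 m = 258 nm.

258 nm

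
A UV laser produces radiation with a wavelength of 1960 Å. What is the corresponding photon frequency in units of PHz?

In SI units: λ = 1960 Å = 1.96 × 10^-7 m.
The photon relation is f = c/λ, giving f = 1.530 × 10^15 Hz.
Converting to PHz: f = 1.530 PHz ≈ 1.53 PHz.

1.53 PHz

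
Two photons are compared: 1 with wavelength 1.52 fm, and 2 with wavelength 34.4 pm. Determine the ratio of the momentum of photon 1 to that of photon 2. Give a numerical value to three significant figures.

2.26 × 10^4

p_1 = 4.359 × 10^-19 kg·m/s (from wavelength = 1.52 fm, via p = h/λ).
p_2 = 1.926 × 10^-23 kg·m/s (from wavelength = 34.4 pm, via p = h/λ).
Ratio = 4.359 × 10^-19 / 1.926 × 10^-23 = 2.26 × 10^4.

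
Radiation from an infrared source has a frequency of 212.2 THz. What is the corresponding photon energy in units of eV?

Take h = 6.62607015e-34 J·s, 1 eV = 1.602176634e-19 J.
In SI units: f = 212.2 THz = 2.122e14 Hz.
The photon relation is E = hf, giving E = 1.406e-19 J.
Converting to eV: E = 0.8776 eV ≈ 0.878 eV.

0.878 eV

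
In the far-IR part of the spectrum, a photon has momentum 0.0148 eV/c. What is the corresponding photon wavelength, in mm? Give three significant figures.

First convert: p = 0.0148 eV/c = 7.9095·10^-30 kg·m/s.
The photon relation is λ = h/p, giving λ = 8.377·10^-5 m.
Converting to mm: λ = 0.08377 mm ≈ 0.0838 mm.

0.0838 mm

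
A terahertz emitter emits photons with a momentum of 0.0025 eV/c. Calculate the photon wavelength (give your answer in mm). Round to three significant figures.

Take h = 6.62607015 × 10^-34 J·s, c = 2.99792458 × 10^8 m/s, 1 eV = 1.602176634 × 10^-19 J.
Convert to SI: p = 0.0025 eV/c = 1.3361 × 10^-30 kg·m/s.
The photon relation is λ = h/p, giving λ = 4.959 × 10^-4 m.
Converting to mm: λ = 0.4959 mm ≈ 0.496 mm.

0.496 mm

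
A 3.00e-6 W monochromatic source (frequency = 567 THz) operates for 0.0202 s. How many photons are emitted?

1.61e11 photons

Total energy: E_total = P·t = 3.00e-6 × 0.0202 = 6.060e-8 J.
Per-photon energy: E = 3.757e-19 J.
N = E_total / E_photon = 1.61e11.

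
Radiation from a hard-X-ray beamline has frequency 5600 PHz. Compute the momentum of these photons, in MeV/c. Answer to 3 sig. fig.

0.0232 MeV/c

Take h = 6.62607015e-34 J·s, c = 2.99792458e8 m/s, 1 eV = 1.602176634e-19 J.
In SI units: f = 5600 PHz = 5.6e18 Hz.
The photon relation is p = hf/c, giving p = 1.238e-23 kg·m/s.
Converting to MeV/c: p = 0.02316 MeV/c ≈ 0.0232 MeV/c.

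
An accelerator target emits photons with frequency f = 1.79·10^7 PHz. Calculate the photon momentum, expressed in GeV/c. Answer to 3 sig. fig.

0.0740 GeV/c

(h = 6.62607015·10^-34 J·s, c = 2.99792458·10^8 m/s, 1 eV = 1.602176634·10^-19 J.)
Convert to SI: f = 1.79·10^7 PHz = 1.79·10^22 Hz.
Apply p = hf/c: p = 3.956·10^-20 kg·m/s.
Converting to GeV/c: p = 0.07403 GeV/c ≈ 0.0740 GeV/c.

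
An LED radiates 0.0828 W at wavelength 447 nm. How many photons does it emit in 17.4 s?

Total energy: E_total = P·t = 0.0828 × 17.4 = 1.441 J.
Per-photon energy: E = 4.444e-19 J.
N = E_total / E_photon = 3.24e18.

3.24e18 photons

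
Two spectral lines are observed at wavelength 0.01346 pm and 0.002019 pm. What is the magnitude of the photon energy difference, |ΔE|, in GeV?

0.522 GeV

Using E = hc/λ: E₁ = 1.4758 × 10^-11 J, E₂ = 9.8388 × 10^-11 J.
|ΔE| = |1.4758 × 10^-11 − 9.8388 × 10^-11| = 8.36 × 10^-11 J = 0.522 GeV.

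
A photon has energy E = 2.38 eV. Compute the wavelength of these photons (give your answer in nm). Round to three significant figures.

521 nm

Convert to SI: E = 2.38 eV = 3.8132e-19 J.
For a photon λ = hc/E, so λ = 5.209e-7 m.
Converting to nm: λ = 520.9 nm ≈ 521 nm.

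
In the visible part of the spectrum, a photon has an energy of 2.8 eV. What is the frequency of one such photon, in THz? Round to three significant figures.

677 THz

Convert to SI: E = 2.8 eV = 4.4861 × 10^-19 J.
Since f = E/h for a photon, f = 6.770 × 10^14 Hz.
Converting to THz: f = 677.0 THz ≈ 677 THz.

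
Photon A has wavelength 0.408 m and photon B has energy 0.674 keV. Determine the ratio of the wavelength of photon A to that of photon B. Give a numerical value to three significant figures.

λ_A = 0.4080 m (from wavelength = 0.408 m, via λ given directly).
λ_B = 1.840·10^-9 m (from energy = 0.674 keV, via λ = hc/E).
Ratio = 0.4080 / 1.840·10^-9 = 2.22·10^8.

2.22·10^8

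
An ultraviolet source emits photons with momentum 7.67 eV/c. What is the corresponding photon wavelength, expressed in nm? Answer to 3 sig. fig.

Take h = 6.62607015·10^-34 J·s, c = 2.99792458·10^8 m/s, 1 eV = 1.602176634·10^-19 J.
First convert: p = 7.67 eV/c = 4.0991·10^-27 kg·m/s.
Apply λ = h/p: λ = 1.616·10^-7 m.
Converting to nm: λ = 161.6 nm ≈ 162 nm.

162 nm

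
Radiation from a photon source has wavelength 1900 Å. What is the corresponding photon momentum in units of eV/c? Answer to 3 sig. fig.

6.53 eV/c

Use h = 6.62607015·10^-34 J·s, c = 2.99792458·10^8 m/s, 1 eV = 1.602176634·10^-19 J.
First convert: λ = 1900 Å = 1.9·10^-7 m.
For a photon p = h/λ, so p = 3.487·10^-27 kg·m/s.
Converting to eV/c: p = 6.525 eV/c ≈ 6.53 eV/c.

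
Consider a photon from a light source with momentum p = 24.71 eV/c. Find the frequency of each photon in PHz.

5.97 PHz

In SI units: p = 24.71 eV/c = 1.3206e-26 kg·m/s.
Apply f = pc/h: f = 5.975e15 Hz.
Converting to PHz: f = 5.975 PHz ≈ 5.97 PHz.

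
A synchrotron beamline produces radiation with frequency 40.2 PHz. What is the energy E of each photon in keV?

0.166 keV

Use h = 6.62607015e-34 J·s, 1 eV = 1.602176634e-19 J.
First convert: f = 40.2 PHz = 4.02e16 Hz.
For a photon E = hf, so E = 2.664e-17 J.
Converting to keV: E = 0.1663 keV ≈ 0.166 keV.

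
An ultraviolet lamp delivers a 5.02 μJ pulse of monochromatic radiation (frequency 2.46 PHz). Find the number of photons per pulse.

3.08 × 10^12 photons

Per-photon energy: E = 1.630 × 10^-18 J (from frequency = 2.46 PHz).
N = E_total / E_photon = 5.02 × 10^-6 J / 1.630 × 10^-18 J = 3.08 × 10^12.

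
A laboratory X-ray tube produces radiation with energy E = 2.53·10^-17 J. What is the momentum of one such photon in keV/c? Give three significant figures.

0.158 keV/c

(c = 2.99792458·10^8 m/s, 1 eV = 1.602176634·10^-19 J.)
For a photon p = E/c, so p = 8.439·10^-26 kg·m/s.
Converting to keV/c: p = 0.1579 keV/c ≈ 0.158 keV/c.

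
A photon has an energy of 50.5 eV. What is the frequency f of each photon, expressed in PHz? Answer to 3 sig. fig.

12.2 PHz

In SI units: E = 50.5 eV = 8.0910 × 10^-18 J.
Since f = E/h for a photon, f = 1.221 × 10^16 Hz.
Converting to PHz: f = 12.21 PHz ≈ 12.2 PHz.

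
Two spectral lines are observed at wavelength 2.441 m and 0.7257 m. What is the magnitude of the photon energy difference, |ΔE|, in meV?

Using E = hc/λ: E₁ = 8.1378 × 10^-26 J, E₂ = 2.7373 × 10^-25 J.
|ΔE| = |8.1378 × 10^-26 − 2.7373 × 10^-25| = 1.92 × 10^-25 J = 1.20 × 10^-3 meV.

1.20 × 10^-3 meV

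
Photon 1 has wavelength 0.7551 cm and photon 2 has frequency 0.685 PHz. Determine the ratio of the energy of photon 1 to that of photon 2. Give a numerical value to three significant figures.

E_1 = 2.631e-23 J (from wavelength = 0.7551 cm, via E = hc/λ).
E_2 = 4.539e-19 J (from frequency = 0.685 PHz, via E = hf).
Ratio = 2.631e-23 / 4.539e-19 = 5.80e-5.

5.80e-5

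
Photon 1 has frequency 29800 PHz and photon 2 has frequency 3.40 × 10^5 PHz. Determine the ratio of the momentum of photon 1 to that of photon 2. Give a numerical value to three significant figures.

0.0876

p_1 = 6.586 × 10^-23 kg·m/s (from frequency = 29800 PHz, via p = hf/c).
p_2 = 7.515 × 10^-22 kg·m/s (from frequency = 3.40 × 10^5 PHz, via p = hf/c).
Ratio = 6.586 × 10^-23 / 7.515 × 10^-22 = 0.0876.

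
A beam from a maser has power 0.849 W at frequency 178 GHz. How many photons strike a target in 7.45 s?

5.36e22 photons

Total energy: E_total = P·t = 0.849 × 7.45 = 6.325 J.
Per-photon energy: E = 1.179e-22 J.
N = E_total / E_photon = 5.36e22.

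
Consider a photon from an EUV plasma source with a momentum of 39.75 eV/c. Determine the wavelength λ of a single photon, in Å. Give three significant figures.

312 Å

Take h = 6.62607015e-34 J·s, c = 2.99792458e8 m/s, 1 eV = 1.602176634e-19 J.
In SI units: p = 39.75 eV/c = 2.1244e-26 kg·m/s.
Apply λ = h/p: λ = 3.119e-8 m.
Converting to Å: λ = 311.9 Å ≈ 312 Å.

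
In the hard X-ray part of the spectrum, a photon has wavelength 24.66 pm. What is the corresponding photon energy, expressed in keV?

In SI units: λ = 24.66 pm = 2.466 × 10^-11 m.
Since E = hc/λ for a photon, E = 8.055 × 10^-15 J.
Converting to keV: E = 50.28 keV ≈ 50.3 keV.

50.3 keV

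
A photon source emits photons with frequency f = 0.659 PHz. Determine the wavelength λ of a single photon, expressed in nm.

455 nm

In SI units: f = 0.659 PHz = 6.59e14 Hz.
The photon relation is λ = c/f, giving λ = 4.549e-7 m.
Converting to nm: λ = 454.9 nm ≈ 455 nm.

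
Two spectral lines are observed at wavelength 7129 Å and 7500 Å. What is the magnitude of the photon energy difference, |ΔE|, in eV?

Using E = hc/λ: E₁ = 2.7864e-19 J, E₂ = 2.6486e-19 J.
|ΔE| = |2.7864e-19 − 2.6486e-19| = 1.38e-20 J = 0.0860 eV.

0.0860 eV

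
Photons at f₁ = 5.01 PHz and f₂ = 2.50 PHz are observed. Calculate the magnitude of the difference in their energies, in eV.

Using E = hf: E₁ = 3.320 × 10^-18 J, E₂ = 1.657 × 10^-18 J.
|ΔE| = |3.320 × 10^-18 − 1.657 × 10^-18| = 1.66 × 10^-18 J = 10.4 eV.

10.4 eV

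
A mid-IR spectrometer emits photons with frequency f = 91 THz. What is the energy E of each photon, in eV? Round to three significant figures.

0.376 eV

Take h = 6.62607015·10^-34 J·s, 1 eV = 1.602176634·10^-19 J.
First convert: f = 91 THz = 9.1·10^13 Hz.
The photon relation is E = hf, giving E = 6.030·10^-20 J.
Converting to eV: E = 0.3763 eV ≈ 0.376 eV.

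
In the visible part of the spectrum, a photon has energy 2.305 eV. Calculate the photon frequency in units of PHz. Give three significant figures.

In SI units: E = 2.305 eV = 3.6930e-19 J.
The photon relation is f = E/h, giving f = 5.573e14 Hz.
Converting to PHz: f = 0.5573 PHz ≈ 0.557 PHz.

0.557 PHz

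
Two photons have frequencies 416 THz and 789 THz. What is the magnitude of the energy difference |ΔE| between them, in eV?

Using E = hf: E₁ = 2.756 × 10^-19 J, E₂ = 5.228 × 10^-19 J.
|ΔE| = |2.756 × 10^-19 − 5.228 × 10^-19| = 2.47 × 10^-19 J = 1.54 eV.

1.54 eV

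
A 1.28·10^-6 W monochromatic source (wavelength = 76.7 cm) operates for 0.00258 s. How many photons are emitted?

1.28·10^16 photons

Total energy: E_total = P·t = 1.28·10^-6 × 0.00258 = 3.302·10^-9 J.
Per-photon energy: E = 2.590·10^-25 J.
N = E_total / E_photon = 1.28·10^16.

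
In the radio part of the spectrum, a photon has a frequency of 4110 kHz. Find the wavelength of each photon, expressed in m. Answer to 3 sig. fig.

72.9 m

(c = 2.99792458 × 10^8 m/s.)
In SI units: f = 4110 kHz = 4.11 × 10^6 Hz.
For a photon λ = c/f, so λ = 72.94 m.
So λ ≈ 72.9 m.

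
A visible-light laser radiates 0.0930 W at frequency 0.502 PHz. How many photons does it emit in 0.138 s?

Total energy: E_total = P·t = 0.0930 × 0.138 = 0.01283 J.
Per-photon energy: E = 3.326e-19 J.
N = E_total / E_photon = 3.86e16.

3.86e16 photons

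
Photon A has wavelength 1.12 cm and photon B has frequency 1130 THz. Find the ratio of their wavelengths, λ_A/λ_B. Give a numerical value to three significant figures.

λ_A = 0.01120 m (from wavelength = 1.12 cm, via λ given directly).
λ_B = 2.653 × 10^-7 m (from frequency = 1130 THz, via λ = c/f).
Ratio = 0.01120 / 2.653 × 10^-7 = 4.22 × 10^4.

4.22 × 10^4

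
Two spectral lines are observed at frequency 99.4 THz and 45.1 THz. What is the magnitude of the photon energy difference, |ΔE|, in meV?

Using E = hf: E₁ = 6.586e-20 J, E₂ = 2.988e-20 J.
|ΔE| = |6.586e-20 − 2.988e-20| = 3.60e-20 J = 225 meV.

225 meV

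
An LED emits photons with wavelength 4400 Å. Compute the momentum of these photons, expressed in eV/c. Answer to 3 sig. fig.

2.82 eV/c

Convert to SI: λ = 4400 Å = 4.4e-7 m.
For a photon p = h/λ, so p = 1.506e-27 kg·m/s.
Converting to eV/c: p = 2.818 eV/c ≈ 2.82 eV/c.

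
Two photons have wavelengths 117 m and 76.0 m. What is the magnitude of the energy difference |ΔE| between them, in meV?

Using E = hc/λ: E₁ = 1.698e-27 J, E₂ = 2.614e-27 J.
|ΔE| = |1.698e-27 − 2.614e-27| = 9.16e-28 J = 5.72e-6 meV.

5.72e-6 meV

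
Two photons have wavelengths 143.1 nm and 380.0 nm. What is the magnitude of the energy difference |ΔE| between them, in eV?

Using E = hc/λ: E₁ = 1.3882 × 10^-18 J, E₂ = 5.2275 × 10^-19 J.
|ΔE| = |1.3882 × 10^-18 − 5.2275 × 10^-19| = 8.65 × 10^-19 J = 5.40 eV.

5.40 eV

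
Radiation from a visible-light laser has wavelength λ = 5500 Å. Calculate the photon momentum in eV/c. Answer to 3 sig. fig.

2.25 eV/c

Use h = 6.62607015e-34 J·s, c = 2.99792458e8 m/s, 1 eV = 1.602176634e-19 J.
In SI units: λ = 5500 Å = 5.50e-7 m.
Apply p = h/λ: p = 1.205e-27 kg·m/s.
Converting to eV/c: p = 2.254 eV/c ≈ 2.25 eV/c.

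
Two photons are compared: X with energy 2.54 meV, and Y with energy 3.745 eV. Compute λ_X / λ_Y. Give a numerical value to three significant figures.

λ_X = 4.881 × 10^-4 m (from energy = 2.54 meV, via λ = hc/E).
λ_Y = 3.311 × 10^-7 m (from energy = 3.745 eV, via λ = hc/E).
Ratio = 4.881 × 10^-4 / 3.311 × 10^-7 = 1470.

1470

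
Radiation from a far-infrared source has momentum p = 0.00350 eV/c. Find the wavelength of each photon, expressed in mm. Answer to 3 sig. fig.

0.354 mm

In SI units: p = 0.00350 eV/c = 1.8705e-30 kg·m/s.
For a photon λ = h/p, so λ = 3.542e-4 m.
Converting to mm: λ = 0.3542 mm ≈ 0.354 mm.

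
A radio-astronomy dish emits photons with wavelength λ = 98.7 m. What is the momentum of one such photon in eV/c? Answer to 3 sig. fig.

(h = 6.62607015 × 10^-34 J·s, c = 2.99792458 × 10^8 m/s, 1 eV = 1.602176634 × 10^-19 J.)
For a photon p = h/λ, so p = 6.713 × 10^-36 kg·m/s.
Converting to eV/c: p = 1.256 × 10^-8 eV/c ≈ 1.26 × 10^-8 eV/c.

1.26 × 10^-8 eV/c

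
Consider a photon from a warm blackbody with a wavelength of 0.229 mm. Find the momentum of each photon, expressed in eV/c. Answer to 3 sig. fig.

In SI units: λ = 0.229 mm = 2.29e-4 m.
For a photon p = h/λ, so p = 2.893e-30 kg·m/s.
Converting to eV/c: p = 0.005414 eV/c ≈ 5.41e-3 eV/c.

5.41e-3 eV/c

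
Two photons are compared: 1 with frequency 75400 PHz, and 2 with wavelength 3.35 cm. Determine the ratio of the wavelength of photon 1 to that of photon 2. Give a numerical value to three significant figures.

λ_1 = 3.976e-12 m (from frequency = 75400 PHz, via λ = c/f).
λ_2 = 0.03350 m (from wavelength = 3.35 cm, via λ given directly).
Ratio = 3.976e-12 / 0.03350 = 1.19e-10.

1.19e-10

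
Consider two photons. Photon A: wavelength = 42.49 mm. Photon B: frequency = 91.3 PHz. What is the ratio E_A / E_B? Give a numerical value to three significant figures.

7.73 × 10^-8

E_A = 4.675 × 10^-24 J (from wavelength = 42.49 mm, via E = hc/λ).
E_B = 6.050 × 10^-17 J (from frequency = 91.3 PHz, via E = hf).
Ratio = 4.675 × 10^-24 / 6.050 × 10^-17 = 7.73 × 10^-8.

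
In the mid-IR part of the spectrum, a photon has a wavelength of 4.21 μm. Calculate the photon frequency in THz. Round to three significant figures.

Use c = 2.99792458 × 10^8 m/s.
First convert: λ = 4.21 μm = 4.21 × 10^-6 m.
For a photon f = c/λ, so f = 7.121 × 10^13 Hz.
Converting to THz: f = 71.21 THz ≈ 71.2 THz.

71.2 THz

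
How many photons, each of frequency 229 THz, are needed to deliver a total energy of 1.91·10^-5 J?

Per-photon energy: E = 1.517·10^-19 J (from frequency = 229 THz).
N = E_total / E_photon = 1.91·10^-5 J / 1.517·10^-19 J = 1.26·10^14.

1.26·10^14 photons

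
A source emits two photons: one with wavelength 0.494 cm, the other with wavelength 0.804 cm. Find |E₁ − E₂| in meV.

0.0968 meV

Using E = hc/λ: E₁ = 4.021 × 10^-23 J, E₂ = 2.471 × 10^-23 J.
|ΔE| = |4.021 × 10^-23 − 2.471 × 10^-23| = 1.55 × 10^-23 J = 0.0968 meV.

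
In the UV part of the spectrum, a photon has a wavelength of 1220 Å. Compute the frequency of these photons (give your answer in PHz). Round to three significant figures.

First convert: λ = 1220 Å = 1.22·10^-7 m.
Apply f = c/λ: f = 2.457·10^15 Hz.
Converting to PHz: f = 2.457 PHz ≈ 2.46 PHz.

2.46 PHz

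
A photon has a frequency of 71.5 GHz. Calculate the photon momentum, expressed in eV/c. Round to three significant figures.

2.96e-4 eV/c

Use h = 6.62607015e-34 J·s, c = 2.99792458e8 m/s, 1 eV = 1.602176634e-19 J.
Convert to SI: f = 71.5 GHz = 7.15e10 Hz.
Apply p = hf/c: p = 1.580e-31 kg·m/s.
Converting to eV/c: p = 2.957e-4 eV/c ≈ 2.96e-4 eV/c.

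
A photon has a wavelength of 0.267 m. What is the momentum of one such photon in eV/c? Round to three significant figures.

Use h = 6.62607015e-34 J·s, c = 2.99792458e8 m/s, 1 eV = 1.602176634e-19 J.
The photon relation is p = h/λ, giving p = 2.482e-33 kg·m/s.
Converting to eV/c: p = 4.644e-6 eV/c ≈ 4.64e-6 eV/c.

4.64e-6 eV/c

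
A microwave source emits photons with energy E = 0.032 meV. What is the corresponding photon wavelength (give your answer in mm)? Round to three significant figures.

38.7 mm

Take h = 6.62607015e-34 J·s, c = 2.99792458e8 m/s, 1 eV = 1.602176634e-19 J.
First convert: E = 0.032 meV = 5.1270e-24 J.
Since λ = hc/E for a photon, λ = 0.03875 m.
Converting to mm: λ = 38.75 mm ≈ 38.7 mm.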